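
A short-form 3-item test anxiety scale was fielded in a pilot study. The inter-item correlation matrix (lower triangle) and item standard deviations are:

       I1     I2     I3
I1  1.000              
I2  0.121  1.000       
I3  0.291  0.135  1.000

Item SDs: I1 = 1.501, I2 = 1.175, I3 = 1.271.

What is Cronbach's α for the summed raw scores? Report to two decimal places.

Cronbach's α = 0.40

Σσ²ᵢ = 1.501² + 1.175² + 1.271² = 5.2491
Covariances σ_ij = r_ij · s_i · s_j:
  σ(I1,I2) = 0.121 × 1.501 × 1.175 = 0.2134
  σ(I1,I3) = 0.291 × 1.501 × 1.271 = 0.5552
  σ(I2,I3) = 0.135 × 1.175 × 1.271 = 0.2016
σ²_T = Σσ²ᵢ + 2·Σσ_ij = 5.2491 + 2 × 0.9702 = 7.1895
α = (3/2)·(1 − 5.2491/7.1895) = 0.40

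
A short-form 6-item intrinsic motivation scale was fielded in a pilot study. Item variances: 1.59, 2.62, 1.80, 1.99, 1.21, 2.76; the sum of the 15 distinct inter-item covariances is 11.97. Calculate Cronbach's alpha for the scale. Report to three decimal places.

sum of item variances = 1.59 + 2.62 + 1.80 + 1.99 + 1.21 + 2.76 = 11.97
Sum of distinct covariances = 11.97
σ²_T = sum of item variances + 2·Σcov = 11.97 + 2 × 11.97 = 35.91
α = (6/5)·(1 − 11.97/35.91) = 0.800

α = 0.800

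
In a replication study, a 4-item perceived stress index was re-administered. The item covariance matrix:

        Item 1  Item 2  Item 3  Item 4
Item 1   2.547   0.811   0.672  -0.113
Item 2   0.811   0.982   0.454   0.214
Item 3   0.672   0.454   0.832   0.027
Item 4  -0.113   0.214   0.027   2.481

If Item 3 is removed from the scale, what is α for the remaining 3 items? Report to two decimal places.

Remaining items: Item 1, Item 2, Item 4 (k = 3).
ΣVar(i) = 2.547 + 0.982 + 2.481 = 6.010
σ²_T = 6.010 + 2 × 0.912 = 7.834
α (item deleted) = (3/2)·(1 − 6.010/7.834) = 0.35

α = 0.35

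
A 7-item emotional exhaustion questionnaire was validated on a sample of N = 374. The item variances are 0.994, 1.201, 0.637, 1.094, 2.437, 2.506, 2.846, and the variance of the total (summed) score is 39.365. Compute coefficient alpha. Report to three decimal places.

α = 0.819

sum of item variances = 0.994 + 1.201 + 0.637 + 1.094 + 2.437 + 2.506 + 2.846 = 11.715
α = (k/(k−1))·(1 − sum of item variances/Var(T)) = (7/6)·(1 − 11.715/39.365) = 0.819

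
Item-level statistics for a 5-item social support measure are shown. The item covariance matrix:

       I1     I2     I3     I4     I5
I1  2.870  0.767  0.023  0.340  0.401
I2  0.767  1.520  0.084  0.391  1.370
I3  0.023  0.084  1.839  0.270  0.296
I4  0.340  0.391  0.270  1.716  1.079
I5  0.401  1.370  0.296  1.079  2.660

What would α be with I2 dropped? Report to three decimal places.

α = 0.462

Remaining items: I1, I3, I4, I5 (k = 4).
sum of item variances = 2.870 + 1.839 + 1.716 + 2.660 = 9.085
σ²_total = 9.085 + 2 × 2.409 = 13.903
α (item deleted) = (4/3)·(1 − 9.085/13.903) = 0.462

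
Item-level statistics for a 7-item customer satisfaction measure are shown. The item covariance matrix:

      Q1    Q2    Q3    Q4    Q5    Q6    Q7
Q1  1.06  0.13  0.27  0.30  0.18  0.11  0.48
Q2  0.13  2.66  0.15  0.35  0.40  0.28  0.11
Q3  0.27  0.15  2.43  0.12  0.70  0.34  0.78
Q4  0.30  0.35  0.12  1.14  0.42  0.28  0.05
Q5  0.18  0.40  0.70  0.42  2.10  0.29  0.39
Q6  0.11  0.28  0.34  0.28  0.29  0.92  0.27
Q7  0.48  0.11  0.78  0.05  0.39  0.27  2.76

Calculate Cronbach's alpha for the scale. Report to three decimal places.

Cronbach's alpha = 0.577

sum of item variances = 1.06 + 2.66 + 2.43 + 1.14 + 2.10 + 0.92 + 2.76 = 13.07
Sum of off-diagonal covariances = 6.40
total variance = 13.07 + 2 × 6.40 = 25.87
α = (k/(k−1))·(1 − sum of item variances/total variance) = (7/6)·(1 − 13.07/25.87) = 0.577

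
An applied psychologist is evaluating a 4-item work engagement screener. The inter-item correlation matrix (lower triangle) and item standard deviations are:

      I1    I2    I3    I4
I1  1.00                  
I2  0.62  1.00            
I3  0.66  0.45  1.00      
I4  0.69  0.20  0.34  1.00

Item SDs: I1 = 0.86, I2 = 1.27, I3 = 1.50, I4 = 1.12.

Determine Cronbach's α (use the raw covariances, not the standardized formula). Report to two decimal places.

Σσ²ᵢ = 0.86² + 1.27² + 1.50² + 1.12² = 5.8569
Covariances σ_ij = r_ij · s_i · s_j:
  σ(I1,I2) = 0.62 × 0.86 × 1.27 = 0.6772
  σ(I1,I3) = 0.66 × 0.86 × 1.50 = 0.8514
  σ(I1,I4) = 0.69 × 0.86 × 1.12 = 0.6646
  σ(I2,I3) = 0.45 × 1.27 × 1.50 = 0.8573
  σ(I2,I4) = 0.20 × 1.27 × 1.12 = 0.2845
  σ(I3,I4) = 0.34 × 1.50 × 1.12 = 0.5712
σ²_T = Σσ²ᵢ + 2·Σσ_ij = 5.8569 + 2 × 3.9062 = 13.6693
α = (4/3)·(1 − 5.8569/13.6693) = 0.76

Cronbach's α = 0.76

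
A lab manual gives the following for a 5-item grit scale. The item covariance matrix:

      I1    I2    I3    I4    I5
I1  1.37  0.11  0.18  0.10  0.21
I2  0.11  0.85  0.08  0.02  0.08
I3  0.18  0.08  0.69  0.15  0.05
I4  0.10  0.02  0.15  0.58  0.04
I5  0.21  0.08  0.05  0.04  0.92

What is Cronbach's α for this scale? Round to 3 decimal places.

α = 0.395

Σσᵢ² = 1.37 + 0.85 + 0.69 + 0.58 + 0.92 = 4.41
Sum of off-diagonal covariances = 1.02
σ²_total = 4.41 + 2 × 1.02 = 6.45
α = (k/(k−1))·(1 − Σσᵢ²/σ²_total) = (5/4)·(1 − 4.41/6.45) = 0.395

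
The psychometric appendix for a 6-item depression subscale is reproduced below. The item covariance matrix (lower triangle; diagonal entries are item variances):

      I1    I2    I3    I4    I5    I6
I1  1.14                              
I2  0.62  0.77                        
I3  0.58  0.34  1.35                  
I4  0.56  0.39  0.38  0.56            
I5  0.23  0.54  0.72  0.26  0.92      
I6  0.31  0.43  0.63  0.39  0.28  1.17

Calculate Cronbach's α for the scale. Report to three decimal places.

Σσ²ᵢ = 1.14 + 0.77 + 1.35 + 0.56 + 0.92 + 1.17 = 5.91
Sum of off-diagonal covariances = 6.66
σ²_total = 5.91 + 2 × 6.66 = 19.23
α = (k/(k−1))·(1 − Σσ²ᵢ/σ²_total) = (6/5)·(1 − 5.91/19.23) = 0.831

Cronbach's α = 0.831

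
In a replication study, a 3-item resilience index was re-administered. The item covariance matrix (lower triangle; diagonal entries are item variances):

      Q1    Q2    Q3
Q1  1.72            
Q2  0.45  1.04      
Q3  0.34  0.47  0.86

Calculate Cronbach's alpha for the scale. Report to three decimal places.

Σσᵢ² = 1.72 + 1.04 + 0.86 = 3.62
Σ_{i<j} σ_ij = 1.26
σ²_T = 3.62 + 2 × 1.26 = 6.14
α = (k/(k−1))·(1 − Σσᵢ²/σ²_T) = (3/2)·(1 − 3.62/6.14) = 0.616

Cronbach's alpha = 0.616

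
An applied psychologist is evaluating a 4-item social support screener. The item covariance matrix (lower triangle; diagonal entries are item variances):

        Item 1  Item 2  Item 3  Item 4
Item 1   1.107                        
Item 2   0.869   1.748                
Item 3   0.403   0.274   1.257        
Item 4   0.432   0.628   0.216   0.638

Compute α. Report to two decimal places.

α = 0.72

ΣVar(i) = 1.107 + 1.748 + 1.257 + 0.638 = 4.750
Sum of the distinct covariances = 2.822
σ²_total = 4.750 + 2 × 2.822 = 10.394
α = (k/(k−1))·(1 − ΣVar(i)/σ²_total) = (4/3)·(1 − 4.750/10.394) = 0.72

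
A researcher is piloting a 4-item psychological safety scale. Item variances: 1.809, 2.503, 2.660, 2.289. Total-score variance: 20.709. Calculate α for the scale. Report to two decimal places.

α = 0.74

sum of item variances = 1.809 + 2.503 + 2.660 + 2.289 = 9.261
α = (k/(k−1))·(1 − sum of item variances/σ²_T) = (4/3)·(1 − 9.261/20.709) = 0.74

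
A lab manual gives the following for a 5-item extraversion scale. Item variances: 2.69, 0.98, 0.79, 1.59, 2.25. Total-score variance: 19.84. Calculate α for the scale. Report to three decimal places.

α = 0.727

Σσ²ᵢ = 2.69 + 0.98 + 0.79 + 1.59 + 2.25 = 8.30
α = (k/(k−1))·(1 − Σσ²ᵢ/σ²_total) = (5/4)·(1 − 8.30/19.84) = 0.727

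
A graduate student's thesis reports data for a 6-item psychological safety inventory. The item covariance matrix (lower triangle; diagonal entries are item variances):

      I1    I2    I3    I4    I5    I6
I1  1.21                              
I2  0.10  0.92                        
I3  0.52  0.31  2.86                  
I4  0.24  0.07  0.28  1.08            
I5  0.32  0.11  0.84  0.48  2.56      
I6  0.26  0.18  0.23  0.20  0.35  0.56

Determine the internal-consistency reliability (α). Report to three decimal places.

sum of item variances = 1.21 + 0.92 + 2.86 + 1.08 + 2.56 + 0.56 = 9.19
Σ_{i<j} σ_ij = 4.49
σ²_total = 9.19 + 2 × 4.49 = 18.17
α = (k/(k−1))·(1 − sum of item variances/σ²_total) = (6/5)·(1 − 9.19/18.17) = 0.593

α = 0.593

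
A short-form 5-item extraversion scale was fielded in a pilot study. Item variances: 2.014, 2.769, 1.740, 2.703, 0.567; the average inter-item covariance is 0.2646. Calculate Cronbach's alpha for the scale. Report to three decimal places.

ΣVar(i) = 2.014 + 2.769 + 1.740 + 2.703 + 0.567 = 9.793
Sum of the 10 distinct covariances = 10 × 0.2646 = 2.6460
σ²_T = ΣVar(i) + 2·Σcov = 9.793 + 2 × 2.6460 = 15.0850
α = (5/4)·(1 − 9.793/15.0850) = 0.439

α = 0.439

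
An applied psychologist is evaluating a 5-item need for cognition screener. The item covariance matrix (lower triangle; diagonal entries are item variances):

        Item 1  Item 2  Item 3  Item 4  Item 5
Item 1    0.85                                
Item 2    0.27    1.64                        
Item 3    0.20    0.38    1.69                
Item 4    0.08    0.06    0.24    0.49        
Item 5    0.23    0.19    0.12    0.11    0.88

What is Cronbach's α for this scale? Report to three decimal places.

Σσᵢ² = 0.85 + 1.64 + 1.69 + 0.49 + 0.88 = 5.55
Sum of off-diagonal covariances = 1.88
total variance = 5.55 + 2 × 1.88 = 9.31
α = (k/(k−1))·(1 − Σσᵢ²/total variance) = (5/4)·(1 − 5.55/9.31) = 0.505

α = 0.505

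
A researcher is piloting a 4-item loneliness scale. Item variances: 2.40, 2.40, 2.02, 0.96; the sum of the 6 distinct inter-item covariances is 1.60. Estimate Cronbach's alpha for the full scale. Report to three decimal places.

sum of item variances = 2.40 + 2.40 + 2.02 + 0.96 = 7.78
Sum of distinct covariances = 1.60
total variance = sum of item variances + 2·Σcov = 7.78 + 2 × 1.60 = 10.98
α = (4/3)·(1 − 7.78/10.98) = 0.389

α = 0.389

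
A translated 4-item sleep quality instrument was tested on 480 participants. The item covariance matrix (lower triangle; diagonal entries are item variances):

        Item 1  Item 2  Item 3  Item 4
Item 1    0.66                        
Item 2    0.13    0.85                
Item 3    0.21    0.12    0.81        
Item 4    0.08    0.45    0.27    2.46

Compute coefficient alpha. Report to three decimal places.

ΣVar(i) = 0.66 + 0.85 + 0.81 + 2.46 = 4.78
Sum of off-diagonal covariances = 1.26
σ²_total = 4.78 + 2 × 1.26 = 7.30
α = (k/(k−1))·(1 − ΣVar(i)/σ²_total) = (4/3)·(1 − 4.78/7.30) = 0.460

coefficient alpha = 0.460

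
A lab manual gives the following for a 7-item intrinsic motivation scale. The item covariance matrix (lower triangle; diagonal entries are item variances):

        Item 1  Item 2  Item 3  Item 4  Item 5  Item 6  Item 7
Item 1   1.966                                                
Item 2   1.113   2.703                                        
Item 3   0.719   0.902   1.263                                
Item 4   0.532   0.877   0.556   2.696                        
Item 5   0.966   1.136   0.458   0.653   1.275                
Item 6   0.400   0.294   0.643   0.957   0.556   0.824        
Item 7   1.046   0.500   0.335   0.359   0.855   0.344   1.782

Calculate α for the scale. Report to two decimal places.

α = 0.81

Σσᵢ² = 1.966 + 2.703 + 1.263 + 2.696 + 1.275 + 0.824 + 1.782 = 12.509
Sum of off-diagonal covariances = 14.201
σ²_T = 12.509 + 2 × 14.201 = 40.911
α = (k/(k−1))·(1 − Σσᵢ²/σ²_T) = (7/6)·(1 − 12.509/40.911) = 0.81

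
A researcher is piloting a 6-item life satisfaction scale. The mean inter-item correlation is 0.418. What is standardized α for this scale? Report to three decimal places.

Standardized α = k·r̄ / (1 + (k−1)·r̄) = 6 × 0.418 / (1 + 5 × 0.418)
  = 2.5080 / 3.0900 = 0.812

standardized α = 0.812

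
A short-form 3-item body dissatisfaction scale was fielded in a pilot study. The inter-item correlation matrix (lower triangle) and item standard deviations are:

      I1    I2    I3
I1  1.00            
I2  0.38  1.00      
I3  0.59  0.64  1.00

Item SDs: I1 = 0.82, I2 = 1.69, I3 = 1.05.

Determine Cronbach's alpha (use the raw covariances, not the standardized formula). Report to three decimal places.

Cronbach's alpha = 0.726

Σσ²ᵢ = 0.82² + 1.69² + 1.05² = 4.6310
Covariances σ_ij = r_ij · s_i · s_j:
  σ(I1,I2) = 0.38 × 0.82 × 1.69 = 0.5266
  σ(I1,I3) = 0.59 × 0.82 × 1.05 = 0.5080
  σ(I2,I3) = 0.64 × 1.69 × 1.05 = 1.1357
σ²_T = Σσ²ᵢ + 2·Σσ_ij = 4.6310 + 2 × 2.1703 = 8.9716
α = (3/2)·(1 − 4.6310/8.9716) = 0.726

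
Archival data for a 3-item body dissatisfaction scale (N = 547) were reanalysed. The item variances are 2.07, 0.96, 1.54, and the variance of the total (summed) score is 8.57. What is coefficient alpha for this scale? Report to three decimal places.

α = 0.700

sum of item variances = 2.07 + 0.96 + 1.54 = 4.57
α = (k/(k−1))·(1 − sum of item variances/σ²_total) = (3/2)·(1 − 4.57/8.57) = 0.700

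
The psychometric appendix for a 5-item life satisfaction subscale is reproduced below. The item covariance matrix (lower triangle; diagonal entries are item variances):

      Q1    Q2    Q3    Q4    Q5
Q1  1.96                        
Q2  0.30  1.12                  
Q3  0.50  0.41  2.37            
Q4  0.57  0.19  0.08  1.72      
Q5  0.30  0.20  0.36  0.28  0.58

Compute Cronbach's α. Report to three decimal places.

α = 0.564

ΣVar(i) = 1.96 + 1.12 + 2.37 + 1.72 + 0.58 = 7.75
Sum of off-diagonal covariances = 3.19
total variance = 7.75 + 2 × 3.19 = 14.13
α = (k/(k−1))·(1 − ΣVar(i)/total variance) = (5/4)·(1 − 7.75/14.13) = 0.564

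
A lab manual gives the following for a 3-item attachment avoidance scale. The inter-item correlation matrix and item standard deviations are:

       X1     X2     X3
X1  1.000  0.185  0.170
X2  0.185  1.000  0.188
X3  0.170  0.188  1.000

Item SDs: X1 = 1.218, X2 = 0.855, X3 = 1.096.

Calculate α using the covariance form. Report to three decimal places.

α = 0.388

Σσ²ᵢ = 1.218² + 0.855² + 1.096² = 3.4158
Covariances σ_ij = r_ij · s_i · s_j:
  σ(X1,X2) = 0.185 × 1.218 × 0.855 = 0.1927
  σ(X1,X3) = 0.170 × 1.218 × 1.096 = 0.2269
  σ(X2,X3) = 0.188 × 0.855 × 1.096 = 0.1762
σ²_T = Σσ²ᵢ + 2·Σσ_ij = 3.4158 + 2 × 0.5958 = 4.6074
α = (3/2)·(1 − 3.4158/4.6074) = 0.388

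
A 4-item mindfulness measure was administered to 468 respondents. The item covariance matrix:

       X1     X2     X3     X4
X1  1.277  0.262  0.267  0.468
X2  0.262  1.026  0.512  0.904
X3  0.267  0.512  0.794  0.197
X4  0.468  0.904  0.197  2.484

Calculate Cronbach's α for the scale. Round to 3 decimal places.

ΣVar(i) = 1.277 + 1.026 + 0.794 + 2.484 = 5.581
Sum of off-diagonal covariances = 2.610
Var(T) = 5.581 + 2 × 2.610 = 10.801
α = (k/(k−1))·(1 − ΣVar(i)/Var(T)) = (4/3)·(1 − 5.581/10.801) = 0.644

α = 0.644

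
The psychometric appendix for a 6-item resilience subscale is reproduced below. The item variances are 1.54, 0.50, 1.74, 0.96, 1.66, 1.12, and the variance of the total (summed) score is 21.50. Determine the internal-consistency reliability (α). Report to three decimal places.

ΣVar(i) = 1.54 + 0.50 + 1.74 + 0.96 + 1.66 + 1.12 = 7.52
α = (k/(k−1))·(1 − ΣVar(i)/Var(T)) = (6/5)·(1 − 7.52/21.50) = 0.780

α = 0.780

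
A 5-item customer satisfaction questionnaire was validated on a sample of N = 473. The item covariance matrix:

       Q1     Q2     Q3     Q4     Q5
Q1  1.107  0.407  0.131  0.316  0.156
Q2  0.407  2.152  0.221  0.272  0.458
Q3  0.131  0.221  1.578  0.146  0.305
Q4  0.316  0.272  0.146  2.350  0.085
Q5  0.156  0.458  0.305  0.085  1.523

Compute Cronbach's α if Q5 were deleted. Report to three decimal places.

Remaining items: Q1, Q2, Q3, Q4 (k = 4).
sum of item variances = 1.107 + 2.152 + 1.578 + 2.350 = 7.187
Var(T) = 7.187 + 2 × 1.493 = 10.173
α (item deleted) = (4/3)·(1 − 7.187/10.173) = 0.391

α = 0.391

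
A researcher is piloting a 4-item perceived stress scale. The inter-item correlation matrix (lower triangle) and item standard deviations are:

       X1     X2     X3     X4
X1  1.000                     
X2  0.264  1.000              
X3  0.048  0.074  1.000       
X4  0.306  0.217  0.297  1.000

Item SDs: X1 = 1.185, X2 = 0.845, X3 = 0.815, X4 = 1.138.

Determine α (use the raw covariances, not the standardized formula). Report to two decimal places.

Σσ²ᵢ = 1.185² + 0.845² + 0.815² + 1.138² = 4.0775
Covariances σ_ij = r_ij · s_i · s_j:
  σ(X1,X2) = 0.264 × 1.185 × 0.845 = 0.2643
  σ(X1,X3) = 0.048 × 1.185 × 0.815 = 0.0464
  σ(X1,X4) = 0.306 × 1.185 × 1.138 = 0.4127
  σ(X2,X3) = 0.074 × 0.845 × 0.815 = 0.0510
  σ(X2,X4) = 0.217 × 0.845 × 1.138 = 0.2087
  σ(X3,X4) = 0.297 × 0.815 × 1.138 = 0.2755
σ²_T = Σσ²ᵢ + 2·Σσ_ij = 4.0775 + 2 × 1.2586 = 6.5947
α = (4/3)·(1 − 4.0775/6.5947) = 0.51

α = 0.51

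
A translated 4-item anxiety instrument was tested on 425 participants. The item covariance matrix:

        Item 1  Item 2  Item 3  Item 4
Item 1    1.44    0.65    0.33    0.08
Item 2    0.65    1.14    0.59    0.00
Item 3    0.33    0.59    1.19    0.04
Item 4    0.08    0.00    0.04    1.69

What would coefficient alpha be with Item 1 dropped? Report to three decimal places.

α = 0.358

Remaining items: Item 2, Item 3, Item 4 (k = 3).
sum of item variances = 1.14 + 1.19 + 1.69 = 4.02
σ²_total = 4.02 + 2 × 0.63 = 5.28
α (item deleted) = (3/2)·(1 − 4.02/5.28) = 0.358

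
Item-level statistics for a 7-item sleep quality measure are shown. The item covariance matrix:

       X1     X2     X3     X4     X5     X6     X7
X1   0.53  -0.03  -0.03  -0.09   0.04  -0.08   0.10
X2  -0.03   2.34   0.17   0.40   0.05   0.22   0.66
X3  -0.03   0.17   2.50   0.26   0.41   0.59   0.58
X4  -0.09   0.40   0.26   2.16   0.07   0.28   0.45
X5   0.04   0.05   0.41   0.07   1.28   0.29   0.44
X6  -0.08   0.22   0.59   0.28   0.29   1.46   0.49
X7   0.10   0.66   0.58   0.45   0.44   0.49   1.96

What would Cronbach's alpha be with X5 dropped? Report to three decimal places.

α = 0.504

Remaining items: X1, X2, X3, X4, X6, X7 (k = 6).
Σσ²ᵢ = 0.53 + 2.34 + 2.50 + 2.16 + 1.46 + 1.96 = 10.95
σ²_total = 10.95 + 2 × 3.97 = 18.89
α (item deleted) = (6/5)·(1 − 10.95/18.89) = 0.504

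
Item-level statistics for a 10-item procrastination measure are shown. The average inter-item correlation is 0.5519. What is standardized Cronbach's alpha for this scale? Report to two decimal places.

standardized Cronbach's alpha = 0.92

Standardized α = k·r̄ / (1 + (k−1)·r̄) = 10 × 0.5519 / (1 + 9 × 0.5519)
  = 5.5190 / 5.9671 = 0.92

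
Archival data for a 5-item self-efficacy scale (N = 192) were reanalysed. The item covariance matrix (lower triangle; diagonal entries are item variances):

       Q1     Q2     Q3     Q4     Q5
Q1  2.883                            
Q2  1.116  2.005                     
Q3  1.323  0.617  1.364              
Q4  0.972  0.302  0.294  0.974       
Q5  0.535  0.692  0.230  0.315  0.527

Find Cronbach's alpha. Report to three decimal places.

Σσ²ᵢ = 2.883 + 2.005 + 1.364 + 0.974 + 0.527 = 7.753
Σ_{i<j} σ_ij = 6.396
Var(T) = 7.753 + 2 × 6.396 = 20.545
α = (k/(k−1))·(1 − Σσ²ᵢ/Var(T)) = (5/4)·(1 − 7.753/20.545) = 0.778

α = 0.778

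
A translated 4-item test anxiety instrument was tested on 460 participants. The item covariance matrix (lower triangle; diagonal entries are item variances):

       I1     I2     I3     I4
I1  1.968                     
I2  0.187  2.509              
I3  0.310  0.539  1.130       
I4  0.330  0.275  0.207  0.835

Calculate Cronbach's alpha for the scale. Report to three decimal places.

Σσᵢ² = 1.968 + 2.509 + 1.130 + 0.835 = 6.442
Sum of the distinct covariances = 1.848
Var(T) = 6.442 + 2 × 1.848 = 10.138
α = (k/(k−1))·(1 − Σσᵢ²/Var(T)) = (4/3)·(1 − 6.442/10.138) = 0.486

Cronbach's alpha = 0.486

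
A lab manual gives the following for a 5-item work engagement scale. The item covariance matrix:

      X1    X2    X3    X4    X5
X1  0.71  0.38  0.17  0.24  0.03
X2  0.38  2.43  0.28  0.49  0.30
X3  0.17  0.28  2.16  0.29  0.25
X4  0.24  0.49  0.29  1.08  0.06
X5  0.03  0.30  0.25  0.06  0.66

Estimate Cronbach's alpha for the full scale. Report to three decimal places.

Cronbach's alpha = 0.518

ΣVar(i) = 0.71 + 2.43 + 2.16 + 1.08 + 0.66 = 7.04
Sum of off-diagonal covariances = 2.49
σ²_total = 7.04 + 2 × 2.49 = 12.02
α = (k/(k−1))·(1 − ΣVar(i)/σ²_total) = (5/4)·(1 − 7.04/12.02) = 0.518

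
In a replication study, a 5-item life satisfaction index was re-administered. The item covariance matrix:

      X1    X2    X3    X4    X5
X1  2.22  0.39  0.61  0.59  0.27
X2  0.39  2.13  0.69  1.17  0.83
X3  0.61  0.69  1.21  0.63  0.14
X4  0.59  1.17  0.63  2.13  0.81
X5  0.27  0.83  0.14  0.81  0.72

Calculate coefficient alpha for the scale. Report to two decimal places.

coefficient alpha = 0.74

Σσ²ᵢ = 2.22 + 2.13 + 1.21 + 2.13 + 0.72 = 8.41
Sum of the distinct covariances = 6.13
σ²_T = 8.41 + 2 × 6.13 = 20.67
α = (k/(k−1))·(1 − Σσ²ᵢ/σ²_T) = (5/4)·(1 − 8.41/20.67) = 0.74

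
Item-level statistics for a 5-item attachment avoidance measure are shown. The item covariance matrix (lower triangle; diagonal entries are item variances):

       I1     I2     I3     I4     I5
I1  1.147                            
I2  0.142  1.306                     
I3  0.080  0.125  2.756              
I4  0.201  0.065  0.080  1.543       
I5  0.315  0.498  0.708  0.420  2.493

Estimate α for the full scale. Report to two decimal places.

α = 0.45

Σσ²ᵢ = 1.147 + 1.306 + 2.756 + 1.543 + 2.493 = 9.245
Sum of the distinct covariances = 2.634
total variance = 9.245 + 2 × 2.634 = 14.513
α = (k/(k−1))·(1 − Σσ²ᵢ/total variance) = (5/4)·(1 − 9.245/14.513) = 0.45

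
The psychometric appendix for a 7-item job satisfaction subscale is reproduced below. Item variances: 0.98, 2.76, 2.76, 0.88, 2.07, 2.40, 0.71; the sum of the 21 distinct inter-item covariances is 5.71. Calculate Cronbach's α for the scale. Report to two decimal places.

ΣVar(i) = 0.98 + 2.76 + 2.76 + 0.88 + 2.07 + 2.40 + 0.71 = 12.56
Sum of distinct covariances = 5.71
Var(T) = ΣVar(i) + 2·Σcov = 12.56 + 2 × 5.71 = 23.98
α = (7/6)·(1 − 12.56/23.98) = 0.56

Cronbach's α = 0.56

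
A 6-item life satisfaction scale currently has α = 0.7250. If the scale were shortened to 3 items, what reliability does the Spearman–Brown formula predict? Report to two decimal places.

Length factor m = 3/6 = 0.5000
α' = m·α / (1 − (1−m)·α)
   = 3/6 × 0.7250 / (1 − (1 − 3/6) × 0.7250)
   = 0.3625 / 0.6375 = 0.57

predicted reliability = 0.57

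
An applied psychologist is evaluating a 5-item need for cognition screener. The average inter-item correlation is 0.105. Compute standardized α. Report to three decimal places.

Standardized α = k·r̄ / (1 + (k−1)·r̄) = 5 × 0.105 / (1 + 4 × 0.105)
  = 0.5250 / 1.4200 = 0.370

α = 0.370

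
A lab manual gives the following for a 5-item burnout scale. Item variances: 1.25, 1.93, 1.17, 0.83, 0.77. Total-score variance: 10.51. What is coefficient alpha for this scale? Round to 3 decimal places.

coefficient alpha = 0.542

Σσᵢ² = 1.25 + 1.93 + 1.17 + 0.83 + 0.77 = 5.95
α = (k/(k−1))·(1 − Σσᵢ²/total variance) = (5/4)·(1 − 5.95/10.51) = 0.542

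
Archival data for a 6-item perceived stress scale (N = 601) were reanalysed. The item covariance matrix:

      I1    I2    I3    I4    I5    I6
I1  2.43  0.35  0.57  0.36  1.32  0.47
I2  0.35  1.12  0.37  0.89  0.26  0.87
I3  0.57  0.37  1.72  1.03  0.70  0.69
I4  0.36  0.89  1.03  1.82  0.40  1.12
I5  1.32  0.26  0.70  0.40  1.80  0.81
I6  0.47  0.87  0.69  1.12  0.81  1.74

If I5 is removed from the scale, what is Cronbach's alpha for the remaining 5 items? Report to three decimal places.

Cronbach's alpha = 0.754

Remaining items: I1, I2, I3, I4, I6 (k = 5).
Σσ²ᵢ = 2.43 + 1.12 + 1.72 + 1.82 + 1.74 = 8.83
σ²_T = 8.83 + 2 × 6.72 = 22.27
α (item deleted) = (5/4)·(1 − 8.83/22.27) = 0.754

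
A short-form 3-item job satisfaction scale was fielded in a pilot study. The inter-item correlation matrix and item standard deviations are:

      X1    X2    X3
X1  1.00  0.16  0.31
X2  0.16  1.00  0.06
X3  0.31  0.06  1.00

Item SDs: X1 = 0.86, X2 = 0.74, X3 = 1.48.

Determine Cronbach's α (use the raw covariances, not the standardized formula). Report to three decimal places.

Σσ²ᵢ = 0.86² + 0.74² + 1.48² = 3.4776
Covariances σ_ij = r_ij · s_i · s_j:
  σ(X1,X2) = 0.16 × 0.86 × 0.74 = 0.1018
  σ(X1,X3) = 0.31 × 0.86 × 1.48 = 0.3946
  σ(X2,X3) = 0.06 × 0.74 × 1.48 = 0.0657
σ²_T = Σσ²ᵢ + 2·Σσ_ij = 3.4776 + 2 × 0.5621 = 4.6018
α = (3/2)·(1 − 3.4776/4.6018) = 0.366

Cronbach's α = 0.366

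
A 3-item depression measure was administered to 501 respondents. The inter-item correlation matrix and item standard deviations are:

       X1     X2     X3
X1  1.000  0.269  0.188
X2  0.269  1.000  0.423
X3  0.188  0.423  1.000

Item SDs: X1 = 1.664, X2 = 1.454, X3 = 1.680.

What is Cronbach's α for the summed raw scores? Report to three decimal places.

α = 0.547

Σσ²ᵢ = 1.664² + 1.454² + 1.680² = 7.7054
Covariances σ_ij = r_ij · s_i · s_j:
  σ(X1,X2) = 0.269 × 1.664 × 1.454 = 0.6508
  σ(X1,X3) = 0.188 × 1.664 × 1.680 = 0.5256
  σ(X2,X3) = 0.423 × 1.454 × 1.680 = 1.0333
σ²_T = Σσ²ᵢ + 2·Σσ_ij = 7.7054 + 2 × 2.2097 = 12.1248
α = (3/2)·(1 − 7.7054/12.1248) = 0.547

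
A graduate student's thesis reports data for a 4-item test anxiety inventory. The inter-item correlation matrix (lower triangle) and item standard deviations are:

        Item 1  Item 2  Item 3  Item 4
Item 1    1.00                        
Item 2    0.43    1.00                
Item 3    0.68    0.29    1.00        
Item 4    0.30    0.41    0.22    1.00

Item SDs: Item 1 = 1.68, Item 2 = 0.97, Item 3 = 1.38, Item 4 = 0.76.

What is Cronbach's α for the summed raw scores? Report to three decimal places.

Σσ²ᵢ = 1.68² + 0.97² + 1.38² + 0.76² = 6.2453
Covariances σ_ij = r_ij · s_i · s_j:
  σ(Item 1,Item 2) = 0.43 × 1.68 × 0.97 = 0.7007
  σ(Item 1,Item 3) = 0.68 × 1.68 × 1.38 = 1.5765
  σ(Item 1,Item 4) = 0.30 × 1.68 × 0.76 = 0.3830
  σ(Item 2,Item 3) = 0.29 × 0.97 × 1.38 = 0.3882
  σ(Item 2,Item 4) = 0.41 × 0.97 × 0.76 = 0.3023
  σ(Item 3,Item 4) = 0.22 × 1.38 × 0.76 = 0.2307
σ²_T = Σσ²ᵢ + 2·Σσ_ij = 6.2453 + 2 × 3.5814 = 13.4081
α = (4/3)·(1 − 6.2453/13.4081) = 0.712

α = 0.712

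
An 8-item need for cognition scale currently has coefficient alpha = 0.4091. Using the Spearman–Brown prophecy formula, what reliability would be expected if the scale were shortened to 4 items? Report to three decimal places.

predicted reliability = 0.257

Length factor m = 4/8 = 0.5000
α' = m·α / (1 − (1−m)·α)
   = 4/8 × 0.4091 / (1 − (1 − 4/8) × 0.4091)
   = 0.2046 / 0.7954 = 0.257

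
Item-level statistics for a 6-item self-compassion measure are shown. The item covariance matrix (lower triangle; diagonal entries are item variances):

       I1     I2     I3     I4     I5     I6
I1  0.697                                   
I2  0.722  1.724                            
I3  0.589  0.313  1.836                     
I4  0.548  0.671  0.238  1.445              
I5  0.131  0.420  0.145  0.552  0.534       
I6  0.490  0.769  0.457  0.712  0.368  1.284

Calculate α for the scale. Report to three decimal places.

α = 0.785

Σσᵢ² = 0.697 + 1.724 + 1.836 + 1.445 + 0.534 + 1.284 = 7.520
Sum of off-diagonal covariances = 7.125
Var(T) = 7.520 + 2 × 7.125 = 21.770
α = (k/(k−1))·(1 − Σσᵢ²/Var(T)) = (6/5)·(1 − 7.520/21.770) = 0.785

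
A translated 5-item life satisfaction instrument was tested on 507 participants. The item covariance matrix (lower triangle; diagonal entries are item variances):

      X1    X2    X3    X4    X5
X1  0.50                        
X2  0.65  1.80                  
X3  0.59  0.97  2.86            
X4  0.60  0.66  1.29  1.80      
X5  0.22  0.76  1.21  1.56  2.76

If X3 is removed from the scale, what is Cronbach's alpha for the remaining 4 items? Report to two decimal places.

Cronbach's alpha = 0.75

Remaining items: X1, X2, X4, X5 (k = 4).
Σσᵢ² = 0.50 + 1.80 + 1.80 + 2.76 = 6.86
σ²_T = 6.86 + 2 × 4.45 = 15.76
α (item deleted) = (4/3)·(1 − 6.86/15.76) = 0.75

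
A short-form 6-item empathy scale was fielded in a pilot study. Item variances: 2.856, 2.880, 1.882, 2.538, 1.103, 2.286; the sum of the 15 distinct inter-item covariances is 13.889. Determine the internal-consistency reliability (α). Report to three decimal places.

α = 0.807

ΣVar(i) = 2.856 + 2.880 + 1.882 + 2.538 + 1.103 + 2.286 = 13.545
Sum of distinct covariances = 13.889
total variance = ΣVar(i) + 2·Σcov = 13.545 + 2 × 13.889 = 41.323
α = (6/5)·(1 − 13.545/41.323) = 0.807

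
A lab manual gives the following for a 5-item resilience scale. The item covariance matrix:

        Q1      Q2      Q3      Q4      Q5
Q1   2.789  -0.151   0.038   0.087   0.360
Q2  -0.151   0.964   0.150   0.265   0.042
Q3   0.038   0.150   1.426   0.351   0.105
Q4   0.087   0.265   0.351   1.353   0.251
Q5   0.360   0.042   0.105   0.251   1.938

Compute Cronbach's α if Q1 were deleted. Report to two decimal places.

α = 0.39

Remaining items: Q2, Q3, Q4, Q5 (k = 4).
ΣVar(i) = 0.964 + 1.426 + 1.353 + 1.938 = 5.681
Var(T) = 5.681 + 2 × 1.164 = 8.009
α (item deleted) = (4/3)·(1 − 5.681/8.009) = 0.39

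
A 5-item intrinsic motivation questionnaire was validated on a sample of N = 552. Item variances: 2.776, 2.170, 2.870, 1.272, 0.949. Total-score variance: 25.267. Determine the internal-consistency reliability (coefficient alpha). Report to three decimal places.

Σσᵢ² = 2.776 + 2.170 + 2.870 + 1.272 + 0.949 = 10.037
α = (k/(k−1))·(1 − Σσᵢ²/total variance) = (5/4)·(1 − 10.037/25.267) = 0.753

coefficient alpha = 0.753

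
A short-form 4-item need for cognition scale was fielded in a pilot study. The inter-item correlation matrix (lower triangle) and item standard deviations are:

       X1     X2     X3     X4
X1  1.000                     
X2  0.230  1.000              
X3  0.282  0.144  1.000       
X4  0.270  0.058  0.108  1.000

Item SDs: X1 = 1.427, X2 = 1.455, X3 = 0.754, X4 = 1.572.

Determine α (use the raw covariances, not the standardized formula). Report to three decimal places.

α = 0.446

Σσ²ᵢ = 1.427² + 1.455² + 0.754² + 1.572² = 7.1931
Covariances σ_ij = r_ij · s_i · s_j:
  σ(X1,X2) = 0.230 × 1.427 × 1.455 = 0.4775
  σ(X1,X3) = 0.282 × 1.427 × 0.754 = 0.3034
  σ(X1,X4) = 0.270 × 1.427 × 1.572 = 0.6057
  σ(X2,X3) = 0.144 × 1.455 × 0.754 = 0.1580
  σ(X2,X4) = 0.058 × 1.455 × 1.572 = 0.1327
  σ(X3,X4) = 0.108 × 0.754 × 1.572 = 0.1280
σ²_T = Σσ²ᵢ + 2·Σσ_ij = 7.1931 + 2 × 1.8053 = 10.8037
α = (4/3)·(1 − 7.1931/10.8037) = 0.446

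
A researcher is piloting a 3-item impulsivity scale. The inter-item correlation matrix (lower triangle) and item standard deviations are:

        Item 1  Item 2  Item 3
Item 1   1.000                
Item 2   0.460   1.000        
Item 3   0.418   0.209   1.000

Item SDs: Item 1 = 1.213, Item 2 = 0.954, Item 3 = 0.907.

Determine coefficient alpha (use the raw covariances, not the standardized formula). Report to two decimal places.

α = 0.63

Σσ²ᵢ = 1.213² + 0.954² + 0.907² = 3.2041
Covariances σ_ij = r_ij · s_i · s_j:
  σ(Item 1,Item 2) = 0.460 × 1.213 × 0.954 = 0.5323
  σ(Item 1,Item 3) = 0.418 × 1.213 × 0.907 = 0.4599
  σ(Item 2,Item 3) = 0.209 × 0.954 × 0.907 = 0.1808
σ²_T = Σσ²ᵢ + 2·Σσ_ij = 3.2041 + 2 × 1.1730 = 5.5501
α = (3/2)·(1 − 3.2041/5.5501) = 0.63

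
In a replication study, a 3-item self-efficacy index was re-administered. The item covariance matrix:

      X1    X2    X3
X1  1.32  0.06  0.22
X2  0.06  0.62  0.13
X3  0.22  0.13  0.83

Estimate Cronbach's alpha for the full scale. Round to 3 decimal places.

Cronbach's alpha = 0.343

sum of item variances = 1.32 + 0.62 + 0.83 = 2.77
Σ_{i<j} σ_ij = 0.41
σ²_total = 2.77 + 2 × 0.41 = 3.59
α = (k/(k−1))·(1 − sum of item variances/σ²_total) = (3/2)·(1 − 2.77/3.59) = 0.343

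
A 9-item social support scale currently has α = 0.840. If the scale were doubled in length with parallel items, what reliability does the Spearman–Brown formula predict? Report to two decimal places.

Length factor m = 2
α' = m·α / (1 + (m−1)·α)
   = 2 × 0.840 / (1 + (2 − 1) × 0.840)
   = 1.6800 / 1.8400 = 0.91

predicted reliability = 0.91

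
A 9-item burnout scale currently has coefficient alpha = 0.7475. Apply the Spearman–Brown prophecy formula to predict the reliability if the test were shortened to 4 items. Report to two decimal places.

predicted reliability = 0.57

Length factor m = 4/9 = 0.4444
α' = m·α / (1 − (1−m)·α)
   = 4/9 × 0.7475 / (1 − (1 − 4/9) × 0.7475)
   = 0.3322 / 0.5847 = 0.57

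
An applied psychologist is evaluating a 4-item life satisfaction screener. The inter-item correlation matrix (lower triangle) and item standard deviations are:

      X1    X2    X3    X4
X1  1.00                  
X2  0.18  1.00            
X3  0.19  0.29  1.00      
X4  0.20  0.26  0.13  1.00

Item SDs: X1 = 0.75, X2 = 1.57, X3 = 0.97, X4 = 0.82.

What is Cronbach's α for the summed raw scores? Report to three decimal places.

Σσ²ᵢ = 0.75² + 1.57² + 0.97² + 0.82² = 4.6407
Covariances σ_ij = r_ij · s_i · s_j:
  σ(X1,X2) = 0.18 × 0.75 × 1.57 = 0.2120
  σ(X1,X3) = 0.19 × 0.75 × 0.97 = 0.1382
  σ(X1,X4) = 0.20 × 0.75 × 0.82 = 0.1230
  σ(X2,X3) = 0.29 × 1.57 × 0.97 = 0.4416
  σ(X2,X4) = 0.26 × 1.57 × 0.82 = 0.3347
  σ(X3,X4) = 0.13 × 0.97 × 0.82 = 0.1034
σ²_T = Σσ²ᵢ + 2·Σσ_ij = 4.6407 + 2 × 1.3529 = 7.3465
α = (4/3)·(1 − 4.6407/7.3465) = 0.491

Cronbach's α = 0.491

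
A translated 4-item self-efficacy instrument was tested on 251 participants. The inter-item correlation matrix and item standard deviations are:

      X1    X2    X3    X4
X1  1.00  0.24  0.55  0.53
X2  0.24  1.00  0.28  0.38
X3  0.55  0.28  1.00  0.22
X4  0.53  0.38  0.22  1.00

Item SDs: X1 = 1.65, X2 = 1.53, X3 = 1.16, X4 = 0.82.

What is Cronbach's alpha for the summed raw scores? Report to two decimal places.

Σσ²ᵢ = 1.65² + 1.53² + 1.16² + 0.82² = 7.0814
Covariances σ_ij = r_ij · s_i · s_j:
  σ(X1,X2) = 0.24 × 1.65 × 1.53 = 0.6059
  σ(X1,X3) = 0.55 × 1.65 × 1.16 = 1.0527
  σ(X1,X4) = 0.53 × 1.65 × 0.82 = 0.7171
  σ(X2,X3) = 0.28 × 1.53 × 1.16 = 0.4969
  σ(X2,X4) = 0.38 × 1.53 × 0.82 = 0.4767
  σ(X3,X4) = 0.22 × 1.16 × 0.82 = 0.2093
σ²_T = Σσ²ᵢ + 2·Σσ_ij = 7.0814 + 2 × 3.5586 = 14.1986
α = (4/3)·(1 − 7.0814/14.1986) = 0.67

α = 0.67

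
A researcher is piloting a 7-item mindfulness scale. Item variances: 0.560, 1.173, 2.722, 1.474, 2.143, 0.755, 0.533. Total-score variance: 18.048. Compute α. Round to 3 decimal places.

α = 0.562

Σσ²ᵢ = 0.560 + 1.173 + 2.722 + 1.474 + 2.143 + 0.755 + 0.533 = 9.360
α = (k/(k−1))·(1 − Σσ²ᵢ/σ²_T) = (7/6)·(1 − 9.360/18.048) = 0.562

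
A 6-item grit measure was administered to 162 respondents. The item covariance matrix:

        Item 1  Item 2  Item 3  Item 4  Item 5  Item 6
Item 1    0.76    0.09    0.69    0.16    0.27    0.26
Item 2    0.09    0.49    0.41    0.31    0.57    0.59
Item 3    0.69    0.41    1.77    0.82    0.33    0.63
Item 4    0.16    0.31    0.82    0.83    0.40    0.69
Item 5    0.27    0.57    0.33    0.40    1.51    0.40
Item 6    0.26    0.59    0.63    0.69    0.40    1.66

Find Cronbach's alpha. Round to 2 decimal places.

Σσ²ᵢ = 0.76 + 0.49 + 1.77 + 0.83 + 1.51 + 1.66 = 7.02
Sum of the distinct covariances = 6.62
Var(T) = 7.02 + 2 × 6.62 = 20.26
α = (k/(k−1))·(1 − Σσ²ᵢ/Var(T)) = (6/5)·(1 − 7.02/20.26) = 0.78

Cronbach's alpha = 0.78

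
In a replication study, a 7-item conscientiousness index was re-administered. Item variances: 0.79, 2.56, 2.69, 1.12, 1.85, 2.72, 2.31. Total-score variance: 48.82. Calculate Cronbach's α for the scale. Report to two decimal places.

ΣVar(i) = 0.79 + 2.56 + 2.69 + 1.12 + 1.85 + 2.72 + 2.31 = 14.04
α = (k/(k−1))·(1 − ΣVar(i)/Var(T)) = (7/6)·(1 − 14.04/48.82) = 0.83

α = 0.83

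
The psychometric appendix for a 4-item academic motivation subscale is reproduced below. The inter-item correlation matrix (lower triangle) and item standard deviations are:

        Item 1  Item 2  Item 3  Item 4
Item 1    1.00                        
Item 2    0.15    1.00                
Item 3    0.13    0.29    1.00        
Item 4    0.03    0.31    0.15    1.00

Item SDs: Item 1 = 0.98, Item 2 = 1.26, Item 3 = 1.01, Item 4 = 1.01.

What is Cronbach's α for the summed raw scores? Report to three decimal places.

α = 0.473

Σσ²ᵢ = 0.98² + 1.26² + 1.01² + 1.01² = 4.5882
Covariances σ_ij = r_ij · s_i · s_j:
  σ(Item 1,Item 2) = 0.15 × 0.98 × 1.26 = 0.1852
  σ(Item 1,Item 3) = 0.13 × 0.98 × 1.01 = 0.1287
  σ(Item 1,Item 4) = 0.03 × 0.98 × 1.01 = 0.0297
  σ(Item 2,Item 3) = 0.29 × 1.26 × 1.01 = 0.3691
  σ(Item 2,Item 4) = 0.31 × 1.26 × 1.01 = 0.3945
  σ(Item 3,Item 4) = 0.15 × 1.01 × 1.01 = 0.1530
σ²_T = Σσ²ᵢ + 2·Σσ_ij = 4.5882 + 2 × 1.2602 = 7.1086
α = (4/3)·(1 − 4.5882/7.1086) = 0.473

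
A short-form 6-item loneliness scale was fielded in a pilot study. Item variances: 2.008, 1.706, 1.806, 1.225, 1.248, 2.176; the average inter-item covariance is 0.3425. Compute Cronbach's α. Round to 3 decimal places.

α = 0.603

Σσ²ᵢ = 2.008 + 1.706 + 1.806 + 1.225 + 1.248 + 2.176 = 10.169
Sum of the 15 distinct covariances = 15 × 0.3425 = 5.1375
σ²_T = Σσ²ᵢ + 2·Σcov = 10.169 + 2 × 5.1375 = 20.4440
α = (6/5)·(1 − 10.169/20.4440) = 0.603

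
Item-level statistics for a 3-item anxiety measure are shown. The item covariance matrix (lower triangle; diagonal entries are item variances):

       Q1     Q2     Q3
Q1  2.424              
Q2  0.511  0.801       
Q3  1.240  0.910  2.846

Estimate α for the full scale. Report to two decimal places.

α = 0.70

sum of item variances = 2.424 + 0.801 + 2.846 = 6.071
Sum of the distinct covariances = 2.661
σ²_total = 6.071 + 2 × 2.661 = 11.393
α = (k/(k−1))·(1 − sum of item variances/σ²_total) = (3/2)·(1 − 6.071/11.393) = 0.70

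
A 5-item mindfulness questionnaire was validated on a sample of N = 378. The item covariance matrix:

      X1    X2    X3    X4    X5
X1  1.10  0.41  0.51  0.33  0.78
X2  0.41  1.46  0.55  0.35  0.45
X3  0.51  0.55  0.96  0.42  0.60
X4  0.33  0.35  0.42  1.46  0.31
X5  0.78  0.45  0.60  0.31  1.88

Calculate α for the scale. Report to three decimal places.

α = 0.723

ΣVar(i) = 1.10 + 1.46 + 0.96 + 1.46 + 1.88 = 6.86
Sum of the distinct covariances = 4.71
σ²_T = 6.86 + 2 × 4.71 = 16.28
α = (k/(k−1))·(1 − ΣVar(i)/σ²_T) = (5/4)·(1 − 6.86/16.28) = 0.723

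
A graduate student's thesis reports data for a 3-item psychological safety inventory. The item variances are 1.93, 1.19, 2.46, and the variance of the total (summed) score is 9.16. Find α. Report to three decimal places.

α = 0.586

Σσ²ᵢ = 1.93 + 1.19 + 2.46 = 5.58
α = (k/(k−1))·(1 − Σσ²ᵢ/σ²_total) = (3/2)·(1 − 5.58/9.16) = 0.586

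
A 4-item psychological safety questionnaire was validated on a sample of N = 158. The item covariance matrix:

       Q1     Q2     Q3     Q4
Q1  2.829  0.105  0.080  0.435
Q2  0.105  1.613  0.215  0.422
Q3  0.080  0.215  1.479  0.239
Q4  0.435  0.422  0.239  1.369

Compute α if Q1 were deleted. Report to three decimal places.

Remaining items: Q2, Q3, Q4 (k = 3).
ΣVar(i) = 1.613 + 1.479 + 1.369 = 4.461
Var(T) = 4.461 + 2 × 0.876 = 6.213
α (item deleted) = (3/2)·(1 − 4.461/6.213) = 0.423

α = 0.423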